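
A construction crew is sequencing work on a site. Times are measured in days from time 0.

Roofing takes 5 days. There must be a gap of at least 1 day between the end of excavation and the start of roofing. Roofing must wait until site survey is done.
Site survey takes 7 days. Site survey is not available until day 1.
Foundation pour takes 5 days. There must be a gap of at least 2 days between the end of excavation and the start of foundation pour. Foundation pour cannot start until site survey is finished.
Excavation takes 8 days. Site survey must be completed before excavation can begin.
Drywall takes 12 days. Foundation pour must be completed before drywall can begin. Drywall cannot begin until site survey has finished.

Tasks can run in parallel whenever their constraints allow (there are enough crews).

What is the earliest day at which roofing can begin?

17

Site survey waits on its own release at day 1, so it starts at day 1 and finishes at 1 + 7 = day 8.
After site survey (finishes day 8), excavation can start at day 8 and finishes at day 16.
Roofing waits on excavation (finishes day 16, plus 1-day gap → day 17); site survey (finishes day 8). The latest of these is day 17, which is the earliest roofing can start.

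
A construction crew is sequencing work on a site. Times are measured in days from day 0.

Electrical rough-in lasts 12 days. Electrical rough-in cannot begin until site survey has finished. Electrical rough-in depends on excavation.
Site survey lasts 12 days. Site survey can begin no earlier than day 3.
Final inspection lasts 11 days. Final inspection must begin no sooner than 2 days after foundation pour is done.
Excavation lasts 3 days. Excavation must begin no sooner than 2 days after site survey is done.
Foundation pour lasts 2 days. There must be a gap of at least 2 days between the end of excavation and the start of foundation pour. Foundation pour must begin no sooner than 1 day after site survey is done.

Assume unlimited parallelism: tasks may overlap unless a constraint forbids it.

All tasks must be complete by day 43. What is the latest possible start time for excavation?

23

To finish by day 43, final inspection (duration 11) must start no later than day 32.
Foundation pour must finish before final inspection (must start by day 32, minus 2-day gap → day 30). With a 2-day duration, foundation pour must start by 30 − 2 = day 28.
To finish by day 43, electrical rough-in (duration 12) must start no later than day 31.
Excavation must finish in time for foundation pour (must start by day 28, minus 2-day gap → day 26); electrical rough-in (must start by day 31). The tightest is day 26, so excavation must start by 26 − 3 = day 23.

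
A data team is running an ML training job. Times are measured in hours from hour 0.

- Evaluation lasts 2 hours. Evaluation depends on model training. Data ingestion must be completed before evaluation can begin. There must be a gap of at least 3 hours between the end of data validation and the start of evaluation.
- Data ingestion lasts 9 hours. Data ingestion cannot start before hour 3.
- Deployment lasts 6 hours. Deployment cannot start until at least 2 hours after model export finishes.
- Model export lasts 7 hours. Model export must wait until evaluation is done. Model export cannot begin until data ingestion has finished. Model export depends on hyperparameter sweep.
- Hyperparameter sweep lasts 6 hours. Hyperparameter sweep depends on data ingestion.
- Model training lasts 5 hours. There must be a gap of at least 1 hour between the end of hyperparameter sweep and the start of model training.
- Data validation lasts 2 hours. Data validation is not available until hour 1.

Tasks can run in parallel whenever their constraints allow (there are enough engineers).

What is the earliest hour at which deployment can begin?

35

Data validation cannot begin until its own release at hour 1. It runs from hour 1 to 1 + 2 = hour 3.
Data ingestion waits on its own release at hour 3, so it starts at hour 3 and finishes at 3 + 9 = hour 12.
Hyperparameter sweep waits on data ingestion (finishes hour 12), so it starts at hour 12 and finishes at 12 + 6 = hour 18.
Model training cannot begin until hyperparameter sweep (finishes hour 18, plus 1-hour gap → hour 19). It runs from hour 19 to 19 + 5 = hour 24.
Evaluation has to wait for model training (finishes hour 24); data ingestion (finishes hour 12); data validation (finishes hour 3, plus 3-hour gap → hour 6). The latest of these is hour 24, so evaluation runs hour 24 to 24 + 2 = hour 26.
Model export cannot start until evaluation (finishes hour 26); data ingestion (finishes hour 12); hyperparameter sweep (finishes hour 18). The controlling bound is hour 26, so model export finishes at 26 + 7 = hour 33.
Deployment waits on model export (finishes hour 33, plus 2-hour gap → hour 35), so the earliest it can start is hour 35.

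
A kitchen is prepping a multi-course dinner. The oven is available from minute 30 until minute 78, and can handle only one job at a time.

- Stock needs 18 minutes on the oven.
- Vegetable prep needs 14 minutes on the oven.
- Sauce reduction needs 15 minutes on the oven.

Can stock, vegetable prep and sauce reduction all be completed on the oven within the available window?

Yes

The oven window is 78 − 30 = 48 minutes.
Running back to back, the jobs need 18 + 14 + 15 = 47 minutes on the oven.
Since 47 ≤ 48, they fit within the window.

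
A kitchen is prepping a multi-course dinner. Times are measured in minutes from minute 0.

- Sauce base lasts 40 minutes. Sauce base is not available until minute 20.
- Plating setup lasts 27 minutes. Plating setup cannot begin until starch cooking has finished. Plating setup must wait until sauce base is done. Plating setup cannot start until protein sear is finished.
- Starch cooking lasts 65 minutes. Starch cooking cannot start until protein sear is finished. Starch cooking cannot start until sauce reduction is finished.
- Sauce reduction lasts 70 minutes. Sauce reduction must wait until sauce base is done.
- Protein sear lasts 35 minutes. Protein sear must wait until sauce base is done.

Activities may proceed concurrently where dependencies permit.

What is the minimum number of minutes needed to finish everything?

222

Sauce base waits on its own release at minute 20, so it starts at minute 20 and finishes at 20 + 40 = minute 60.
After sauce base (finishes minute 60), sauce reduction can start at minute 60 and finishes at minute 130.
Protein sear cannot begin until sauce base (finishes minute 60). It runs from minute 60 to 60 + 35 = minute 95.
Starch cooking cannot start until protein sear (finishes minute 95); sauce reduction (finishes minute 130). The controlling bound is minute 130, so starch cooking finishes at 130 + 65 = minute 195.
Plating setup cannot start until starch cooking (finishes minute 195); sauce base (finishes minute 60); protein sear (finishes minute 95). The controlling bound is minute 195, so plating setup finishes at 195 + 27 = minute 222.
All tasks are finished once the last one completes. Finish times: Sauce base at 60, Protein sear at 95, Sauce reduction at 130, Starch cooking at 195, Plating setup at 222. The latest is minute 222.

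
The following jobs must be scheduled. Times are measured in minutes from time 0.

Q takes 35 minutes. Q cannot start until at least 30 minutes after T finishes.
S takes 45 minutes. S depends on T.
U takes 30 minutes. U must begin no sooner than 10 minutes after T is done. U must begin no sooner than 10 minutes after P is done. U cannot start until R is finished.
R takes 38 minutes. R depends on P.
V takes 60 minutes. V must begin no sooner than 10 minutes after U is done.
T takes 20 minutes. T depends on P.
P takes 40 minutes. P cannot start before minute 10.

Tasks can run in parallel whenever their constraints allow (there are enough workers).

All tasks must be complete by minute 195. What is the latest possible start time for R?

To finish by minute 195, V (duration 60) must start no later than minute 135.
U has to be done before V (must start by minute 135, minus 10-minute gap → minute 125). That means finishing by minute 125, i.e. starting by 125 − 30 = minute 95.
R has to be done before U (must start by minute 95). That means finishing by minute 95, i.e. starting by 95 − 38 = minute 57.

57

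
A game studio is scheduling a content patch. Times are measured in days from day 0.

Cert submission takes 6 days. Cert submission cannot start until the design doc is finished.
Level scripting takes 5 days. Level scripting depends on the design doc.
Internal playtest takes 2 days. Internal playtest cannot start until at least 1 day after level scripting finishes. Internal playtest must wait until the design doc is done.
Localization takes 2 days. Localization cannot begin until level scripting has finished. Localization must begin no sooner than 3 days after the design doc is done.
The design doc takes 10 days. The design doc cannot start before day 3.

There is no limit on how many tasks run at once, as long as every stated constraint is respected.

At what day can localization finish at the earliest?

The design doc waits on its own release at day 3, so it starts at day 3 and finishes at 3 + 10 = day 13.
Level scripting cannot begin until the design doc (finishes day 13). It runs from day 13 to 13 + 5 = day 18.
Localization needs all of level scripting (finishes day 18); the design doc (finishes day 13, plus 3-day gap → day 16). That puts its earliest start at day 18; it finishes at 18 + 2 = day 20.

20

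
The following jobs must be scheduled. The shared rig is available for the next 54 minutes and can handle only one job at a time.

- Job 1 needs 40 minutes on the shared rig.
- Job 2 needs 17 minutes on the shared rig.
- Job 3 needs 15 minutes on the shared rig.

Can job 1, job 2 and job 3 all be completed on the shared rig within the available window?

No

Running back to back, the jobs need 40 + 17 + 15 = 72 minutes on the shared rig.
Since 72 > 54, they cannot all fit.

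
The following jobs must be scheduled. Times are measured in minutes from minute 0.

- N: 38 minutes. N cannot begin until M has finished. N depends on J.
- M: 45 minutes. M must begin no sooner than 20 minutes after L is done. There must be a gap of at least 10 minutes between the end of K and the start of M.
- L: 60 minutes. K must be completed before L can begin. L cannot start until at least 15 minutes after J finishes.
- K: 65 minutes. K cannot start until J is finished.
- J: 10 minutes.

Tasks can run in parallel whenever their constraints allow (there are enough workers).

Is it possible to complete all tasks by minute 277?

Yes

Nothing blocks J, so it runs from minute 0 to minute 10.
After J (finishes minute 10), K can start at minute 10 and finishes at minute 75.
For L: K (finishes minute 75); J (finishes minute 10, plus 15-minute gap → minute 25). Taking the maximum gives a start of minute 75, and it finishes at 75 + 60 = minute 135.
M has to wait for L (finishes minute 135, plus 20-minute gap → minute 155); K (finishes minute 75, plus 10-minute gap → minute 85). The latest of these is minute 155, so M runs minute 155 to 155 + 45 = minute 200.
N cannot start until M (finishes minute 200); J (finishes minute 10). The controlling bound is minute 200, so N finishes at 200 + 38 = minute 238.
Every task is finished by minute 238, which is no later than the deadline of 277, so the schedule is feasible.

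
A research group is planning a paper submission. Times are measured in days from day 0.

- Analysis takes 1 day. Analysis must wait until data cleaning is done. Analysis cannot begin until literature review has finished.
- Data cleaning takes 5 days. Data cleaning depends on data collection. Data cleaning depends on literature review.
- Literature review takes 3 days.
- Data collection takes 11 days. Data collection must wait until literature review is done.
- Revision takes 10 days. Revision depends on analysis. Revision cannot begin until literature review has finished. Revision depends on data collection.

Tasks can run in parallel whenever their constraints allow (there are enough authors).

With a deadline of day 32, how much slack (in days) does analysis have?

Literature review can start immediately at day 0; it finishes at day 3.
Data collection waits on literature review (finishes day 3), so it starts at day 3 and finishes at 3 + 11 = day 14.
For data cleaning: data collection (finishes day 14); literature review (finishes day 3). Taking the maximum gives a start of day 14, and it finishes at 14 + 5 = day 19.
For analysis: data cleaning (finishes day 19); literature review (finishes day 3). Taking the maximum gives a start of day 19, and it finishes at 19 + 1 = day 20.

Working backward from the deadline:
Revision has no dependents, so it just needs to finish by day 32. Starting by 32 − 10 = day 22 achieves that.
Since revision (must start by day 22) depends on it, analysis must finish by day 22. Backing off its 1-day duration gives a latest start of day 21.
So analysis can start as early as day 19 and as late as day 21, giving 21 − 19 = 2 days of slack.

2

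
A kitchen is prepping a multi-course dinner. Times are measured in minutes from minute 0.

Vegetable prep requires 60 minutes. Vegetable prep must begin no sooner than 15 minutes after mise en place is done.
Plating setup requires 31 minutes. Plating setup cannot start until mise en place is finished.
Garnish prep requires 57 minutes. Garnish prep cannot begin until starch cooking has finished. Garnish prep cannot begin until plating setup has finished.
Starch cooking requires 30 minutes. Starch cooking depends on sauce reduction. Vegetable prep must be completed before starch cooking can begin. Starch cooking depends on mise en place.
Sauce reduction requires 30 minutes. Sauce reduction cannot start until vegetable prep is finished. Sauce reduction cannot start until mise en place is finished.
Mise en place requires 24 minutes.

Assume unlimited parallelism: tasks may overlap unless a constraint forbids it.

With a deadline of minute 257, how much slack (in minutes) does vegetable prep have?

Nothing blocks mise en place, so it runs from minute 0 to minute 24.
Vegetable prep cannot begin until mise en place (finishes minute 24, plus 15-minute gap → minute 39). It runs from minute 39 to 39 + 60 = minute 99.

Working backward from the deadline:
Garnish prep must finish by minute 257; it takes 57 minutes, so it must start by 257 − 57 = minute 200.
Since garnish prep (must start by minute 200) depends on it, starch cooking must finish by minute 200. Backing off its 30-minute duration gives a latest start of minute 170.
Sauce reduction has to be done before starch cooking (must start by minute 170). That means finishing by minute 170, i.e. starting by 170 − 30 = minute 140.
For vegetable prep: sauce reduction (must start by minute 140); starch cooking (must start by minute 170). The most restrictive is minute 140; with a 60-minute duration, vegetable prep must start by minute 80.
So vegetable prep can start as early as minute 39 and as late as minute 80, giving 80 − 39 = 41 minutes of slack.

41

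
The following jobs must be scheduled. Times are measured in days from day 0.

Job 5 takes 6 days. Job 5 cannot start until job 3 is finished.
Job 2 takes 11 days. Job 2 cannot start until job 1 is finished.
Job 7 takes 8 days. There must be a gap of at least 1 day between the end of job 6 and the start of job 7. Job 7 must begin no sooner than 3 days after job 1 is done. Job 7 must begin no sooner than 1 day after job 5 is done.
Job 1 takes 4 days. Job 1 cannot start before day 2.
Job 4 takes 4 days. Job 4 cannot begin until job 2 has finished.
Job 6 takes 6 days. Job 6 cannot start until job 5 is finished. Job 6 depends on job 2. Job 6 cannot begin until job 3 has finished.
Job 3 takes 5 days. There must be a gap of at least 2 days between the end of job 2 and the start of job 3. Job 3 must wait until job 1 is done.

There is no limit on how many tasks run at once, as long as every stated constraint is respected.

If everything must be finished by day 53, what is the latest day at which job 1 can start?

10

Job 7 has no dependents, so it just needs to finish by day 53. Starting by 53 − 8 = day 45 achieves that.
Job 6 must finish before job 7 (must start by day 45, minus 1-day gap → day 44). With a 6-day duration, job 6 must start by 44 − 6 = day 38.
Job 5 has several dependents: job 6 (must start by day 38); job 7 (must start by day 45, minus 1-day gap → day 44). The earliest of those limits is day 38, so job 5 must start by 38 − 6 = day 32.
Job 3 must finish in time for job 5 (must start by day 32); job 6 (must start by day 38). The tightest is day 32, so job 3 must start by 32 − 5 = day 27.
Nothing follows job 4; the deadline of day 53 is its only limit. It must start by 53 − 4 = day 49.
Job 2 feeds job 3 (must start by day 27, minus 2-day gap → day 25); job 4 (must start by day 49); job 6 (must start by day 38). Taking the minimum, job 2 must finish by day 25 and start by 25 − 11 = day 14.
Job 1 feeds job 2 (must start by day 14); job 3 (must start by day 27); job 7 (must start by day 45, minus 3-day gap → day 42). Taking the minimum, job 1 must finish by day 14 and start by 14 − 4 = day 10.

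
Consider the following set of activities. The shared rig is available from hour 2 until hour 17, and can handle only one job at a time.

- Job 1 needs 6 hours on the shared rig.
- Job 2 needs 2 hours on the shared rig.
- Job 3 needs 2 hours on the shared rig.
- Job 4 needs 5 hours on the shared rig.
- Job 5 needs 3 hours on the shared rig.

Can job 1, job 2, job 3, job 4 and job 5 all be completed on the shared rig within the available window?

No

The shared rig window is 17 − 2 = 15 hours.
Running back to back, the jobs need 6 + 2 + 2 + 5 + 3 = 18 hours on the shared rig.
Since 18 > 15, they cannot all fit.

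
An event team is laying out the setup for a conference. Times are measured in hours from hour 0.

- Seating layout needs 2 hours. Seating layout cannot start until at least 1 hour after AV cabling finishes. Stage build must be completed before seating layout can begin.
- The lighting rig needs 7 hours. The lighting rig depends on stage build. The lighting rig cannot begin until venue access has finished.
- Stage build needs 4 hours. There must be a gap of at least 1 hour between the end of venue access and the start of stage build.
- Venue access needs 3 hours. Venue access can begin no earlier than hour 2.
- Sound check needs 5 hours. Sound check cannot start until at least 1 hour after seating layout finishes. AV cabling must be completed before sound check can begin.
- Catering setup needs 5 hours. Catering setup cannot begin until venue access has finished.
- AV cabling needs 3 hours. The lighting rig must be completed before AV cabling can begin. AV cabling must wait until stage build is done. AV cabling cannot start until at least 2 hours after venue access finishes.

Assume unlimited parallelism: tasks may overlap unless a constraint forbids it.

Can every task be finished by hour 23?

After its own release at hour 2, venue access can start at hour 2 and finishes at hour 5.
Catering setup waits on venue access (finishes hour 5), so it starts at hour 5 and finishes at 5 + 5 = hour 10.
Stage build waits on venue access (finishes hour 5, plus 1-hour gap → hour 6), so it starts at hour 6 and finishes at 6 + 4 = hour 10.
The lighting rig has to wait for stage build (finishes hour 10); venue access (finishes hour 5). The latest of these is hour 10, so the lighting rig runs hour 10 to 10 + 7 = hour 17.
AV cabling cannot start until the lighting rig (finishes hour 17); stage build (finishes hour 10); venue access (finishes hour 5, plus 2-hour gap → hour 7). The controlling bound is hour 17, so AV cabling finishes at 17 + 3 = hour 20.
Seating layout has to wait for AV cabling (finishes hour 20, plus 1-hour gap → hour 21); stage build (finishes hour 10). The latest of these is hour 21, so seating layout runs hour 21 to 21 + 2 = hour 23.
Sound check needs all of seating layout (finishes hour 23, plus 1-hour gap → hour 24); AV cabling (finishes hour 20). That puts its earliest start at hour 24; it finishes at 24 + 5 = hour 29.
The earliest everything can be done is hour 29, which is after the deadline of 23, so it is not possible.

No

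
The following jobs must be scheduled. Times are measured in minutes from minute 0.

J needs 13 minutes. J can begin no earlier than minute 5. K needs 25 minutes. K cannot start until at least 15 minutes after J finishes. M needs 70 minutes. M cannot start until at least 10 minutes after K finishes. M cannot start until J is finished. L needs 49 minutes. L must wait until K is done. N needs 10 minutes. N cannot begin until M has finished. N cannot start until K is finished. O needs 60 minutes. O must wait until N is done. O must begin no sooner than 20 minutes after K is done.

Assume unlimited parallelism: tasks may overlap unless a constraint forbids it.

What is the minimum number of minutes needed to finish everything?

J cannot begin until its own release at minute 5. It runs from minute 5 to 5 + 13 = minute 18.
K waits on J (finishes minute 18, plus 15-minute gap → minute 33), so it starts at minute 33 and finishes at 33 + 25 = minute 58.
M needs all of K (finishes minute 58, plus 10-minute gap → minute 68); J (finishes minute 18). That puts its earliest start at minute 68; it finishes at 68 + 70 = minute 138.
N has to wait for M (finishes minute 138); K (finishes minute 58). The latest of these is minute 138, so N runs minute 138 to 138 + 10 = minute 148.
O needs all of N (finishes minute 148); K (finishes minute 58, plus 20-minute gap → minute 78). That puts its earliest start at minute 148; it finishes at 148 + 60 = minute 208.
L waits on K (finishes minute 58), so it starts at minute 58 and finishes at 58 + 49 = minute 107.
All tasks are finished once the last one completes. Finish times: J at 18, K at 58, L at 107, M at 138, N at 148, O at 208. The latest is minute 208.

208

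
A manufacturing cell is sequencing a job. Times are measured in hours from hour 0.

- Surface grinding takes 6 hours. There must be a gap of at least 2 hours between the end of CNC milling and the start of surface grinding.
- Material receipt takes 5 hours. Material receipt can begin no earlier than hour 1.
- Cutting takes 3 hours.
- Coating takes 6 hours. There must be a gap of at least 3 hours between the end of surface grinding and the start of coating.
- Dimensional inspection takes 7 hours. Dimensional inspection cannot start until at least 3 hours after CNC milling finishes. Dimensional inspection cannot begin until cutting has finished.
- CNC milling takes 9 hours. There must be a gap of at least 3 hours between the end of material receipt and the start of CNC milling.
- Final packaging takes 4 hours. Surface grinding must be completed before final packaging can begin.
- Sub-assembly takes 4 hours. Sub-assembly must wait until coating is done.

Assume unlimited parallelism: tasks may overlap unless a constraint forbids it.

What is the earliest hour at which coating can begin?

After its own release at hour 1, material receipt can start at hour 1 and finishes at hour 6.
CNC milling cannot begin until material receipt (finishes hour 6, plus 3-hour gap → hour 9). It runs from hour 9 to 9 + 9 = hour 18.
After CNC milling (finishes hour 18, plus 2-hour gap → hour 20), surface grinding can start at hour 20 and finishes at hour 26.
Coating waits on surface grinding (finishes hour 26, plus 3-hour gap → hour 29), so the earliest it can start is hour 29.

29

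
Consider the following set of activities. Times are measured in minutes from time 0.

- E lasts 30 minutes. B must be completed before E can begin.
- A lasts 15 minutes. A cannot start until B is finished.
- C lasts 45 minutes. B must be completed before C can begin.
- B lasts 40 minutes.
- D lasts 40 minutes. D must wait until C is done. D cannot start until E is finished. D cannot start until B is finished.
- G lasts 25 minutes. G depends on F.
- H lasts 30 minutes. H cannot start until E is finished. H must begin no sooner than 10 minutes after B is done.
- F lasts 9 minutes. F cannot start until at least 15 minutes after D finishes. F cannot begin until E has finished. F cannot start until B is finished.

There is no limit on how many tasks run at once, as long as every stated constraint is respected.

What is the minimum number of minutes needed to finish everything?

174

B has no prerequisites, so it starts at minute 0 and finishes at minute 40.
E cannot begin until B (finishes minute 40). It runs from minute 40 to 40 + 30 = minute 70.
For H: E (finishes minute 70); B (finishes minute 40, plus 10-minute gap → minute 50). Taking the maximum gives a start of minute 70, and it finishes at 70 + 30 = minute 100.
C cannot begin until B (finishes minute 40). It runs from minute 40 to 40 + 45 = minute 85.
D cannot start until C (finishes minute 85); E (finishes minute 70); B (finishes minute 40). The controlling bound is minute 85, so D finishes at 85 + 40 = minute 125.
F has to wait for D (finishes minute 125, plus 15-minute gap → minute 140); E (finishes minute 70); B (finishes minute 40). The latest of these is minute 140, so F runs minute 140 to 140 + 9 = minute 149.
G waits on F (finishes minute 149), so it starts at minute 149 and finishes at 149 + 25 = minute 174.
A waits on B (finishes minute 40), so it starts at minute 40 and finishes at 40 + 15 = minute 55.
All tasks are finished once the last one completes. Finish times: A at 55, B at 40, C at 85, D at 125, E at 70, F at 149, G at 174, H at 100. The latest is minute 174.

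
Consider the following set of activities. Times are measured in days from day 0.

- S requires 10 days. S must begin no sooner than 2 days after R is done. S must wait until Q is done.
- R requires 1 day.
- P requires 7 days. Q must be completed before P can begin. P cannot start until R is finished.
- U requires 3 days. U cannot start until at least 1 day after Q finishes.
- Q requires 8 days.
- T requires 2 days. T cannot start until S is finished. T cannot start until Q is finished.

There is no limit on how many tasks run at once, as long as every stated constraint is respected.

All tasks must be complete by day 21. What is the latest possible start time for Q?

1

P must finish by day 21; it takes 7 days, so it must start by 21 − 7 = day 14.
Nothing follows T; the deadline of day 21 is its only limit. It must start by 21 − 2 = day 19.
Since T (must start by day 19) depends on it, S must finish by day 19. Backing off its 10-day duration gives a latest start of day 9.
U has no dependents, so it just needs to finish by day 21. Starting by 21 − 3 = day 18 achieves that.
For Q: P (must start by day 14); S (must start by day 9); T (must start by day 19); U (must start by day 18, minus 1-day gap → day 17). The most restrictive is day 9; with an 8-day duration, Q must start by day 1.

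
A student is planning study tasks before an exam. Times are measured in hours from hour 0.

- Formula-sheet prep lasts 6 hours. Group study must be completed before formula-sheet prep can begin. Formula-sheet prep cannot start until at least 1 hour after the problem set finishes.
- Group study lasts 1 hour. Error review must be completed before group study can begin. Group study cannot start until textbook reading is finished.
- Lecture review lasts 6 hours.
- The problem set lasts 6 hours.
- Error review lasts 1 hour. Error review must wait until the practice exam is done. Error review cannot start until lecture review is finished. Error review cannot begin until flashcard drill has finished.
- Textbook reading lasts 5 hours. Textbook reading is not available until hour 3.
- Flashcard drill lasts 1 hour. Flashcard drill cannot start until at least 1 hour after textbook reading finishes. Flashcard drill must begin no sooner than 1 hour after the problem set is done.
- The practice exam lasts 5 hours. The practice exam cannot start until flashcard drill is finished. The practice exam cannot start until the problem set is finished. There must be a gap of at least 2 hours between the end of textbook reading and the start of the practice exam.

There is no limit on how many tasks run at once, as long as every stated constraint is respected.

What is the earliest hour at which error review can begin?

15

The problem set has no prerequisites, so it starts at hour 0 and finishes at hour 6.
Lecture review has no prerequisites, so it starts at hour 0 and finishes at hour 6.
Textbook reading waits on its own release at hour 3, so it starts at hour 3 and finishes at 3 + 5 = hour 8.
Flashcard drill needs all of textbook reading (finishes hour 8, plus 1-hour gap → hour 9); the problem set (finishes hour 6, plus 1-hour gap → hour 7). That puts its earliest start at hour 9; it finishes at 9 + 1 = hour 10.
The practice exam needs all of flashcard drill (finishes hour 10); the problem set (finishes hour 6); textbook reading (finishes hour 8, plus 2-hour gap → hour 10). That puts its earliest start at hour 10; it finishes at 10 + 5 = hour 15.
Error review waits on the practice exam (finishes hour 15); lecture review (finishes hour 6); flashcard drill (finishes hour 10). The latest of these is hour 15, which is the earliest error review can start.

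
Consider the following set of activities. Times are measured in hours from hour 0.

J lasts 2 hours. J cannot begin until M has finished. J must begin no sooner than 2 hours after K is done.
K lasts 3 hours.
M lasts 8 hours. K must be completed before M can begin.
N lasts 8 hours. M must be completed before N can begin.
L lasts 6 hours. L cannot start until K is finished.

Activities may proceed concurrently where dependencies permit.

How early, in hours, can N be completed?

K can start immediately at hour 0; it finishes at hour 3.
M cannot begin until K (finishes hour 3). It runs from hour 3 to 3 + 8 = hour 11.
After M (finishes hour 11), N can start at hour 11 and finishes at hour 19.

19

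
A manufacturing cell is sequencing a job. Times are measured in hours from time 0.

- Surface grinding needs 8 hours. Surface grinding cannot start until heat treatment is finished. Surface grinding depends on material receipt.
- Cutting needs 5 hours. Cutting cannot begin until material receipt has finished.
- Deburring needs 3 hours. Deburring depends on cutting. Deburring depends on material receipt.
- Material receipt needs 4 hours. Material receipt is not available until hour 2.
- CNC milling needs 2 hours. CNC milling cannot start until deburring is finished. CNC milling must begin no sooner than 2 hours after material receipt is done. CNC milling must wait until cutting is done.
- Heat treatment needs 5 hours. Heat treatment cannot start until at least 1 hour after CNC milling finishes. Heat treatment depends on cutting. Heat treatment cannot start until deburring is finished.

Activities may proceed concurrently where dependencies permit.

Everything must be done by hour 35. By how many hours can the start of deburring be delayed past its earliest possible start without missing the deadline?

5

Material receipt waits on its own release at hour 2, so it starts at hour 2 and finishes at 2 + 4 = hour 6.
Cutting waits on material receipt (finishes hour 6), so it starts at hour 6 and finishes at 6 + 5 = hour 11.
Deburring cannot start until cutting (finishes hour 11); material receipt (finishes hour 6). The controlling bound is hour 11, so deburring finishes at 11 + 3 = hour 14.

Working backward from the deadline:
Surface grinding has no dependents, so it just needs to finish by hour 35. Starting by 35 − 8 = hour 27 achieves that.
Heat treatment feeds into surface grinding (must start by hour 27); so heat treatment must finish by hour 27 and therefore start by hour 22.
CNC milling must finish before heat treatment (must start by hour 22, minus 1-hour gap → hour 21). With a 2-hour duration, CNC milling must start by 21 − 2 = hour 19.
Deburring has several dependents: CNC milling (must start by hour 19); heat treatment (must start by hour 22). The earliest of those limits is hour 19, so deburring must start by 19 − 3 = hour 16.
So deburring can start as early as hour 11 and as late as hour 16, giving 16 − 11 = 5 hours of slack.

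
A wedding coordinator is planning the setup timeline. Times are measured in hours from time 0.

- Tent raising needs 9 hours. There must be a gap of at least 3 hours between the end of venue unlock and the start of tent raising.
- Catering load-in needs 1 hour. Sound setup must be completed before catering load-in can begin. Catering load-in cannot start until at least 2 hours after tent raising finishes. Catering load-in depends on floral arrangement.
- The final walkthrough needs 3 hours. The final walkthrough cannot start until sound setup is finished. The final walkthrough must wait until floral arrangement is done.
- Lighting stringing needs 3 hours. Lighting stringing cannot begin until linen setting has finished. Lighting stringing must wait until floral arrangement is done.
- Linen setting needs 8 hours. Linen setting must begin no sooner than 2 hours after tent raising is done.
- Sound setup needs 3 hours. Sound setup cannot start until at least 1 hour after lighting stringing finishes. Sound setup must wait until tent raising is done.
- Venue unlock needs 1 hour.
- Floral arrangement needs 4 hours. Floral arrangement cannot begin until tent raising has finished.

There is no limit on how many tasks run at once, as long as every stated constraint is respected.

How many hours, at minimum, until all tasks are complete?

Venue unlock has no prerequisites, so it starts at hour 0 and finishes at hour 1.
Tent raising cannot begin until venue unlock (finishes hour 1, plus 3-hour gap → hour 4). It runs from hour 4 to 4 + 9 = hour 13.
Floral arrangement cannot begin until tent raising (finishes hour 13). It runs from hour 13 to 13 + 4 = hour 17.
Linen setting cannot begin until tent raising (finishes hour 13, plus 2-hour gap → hour 15). It runs from hour 15 to 15 + 8 = hour 23.
Lighting stringing has to wait for linen setting (finishes hour 23); floral arrangement (finishes hour 17). The latest of these is hour 23, so lighting stringing runs hour 23 to 23 + 3 = hour 26.
Sound setup needs all of lighting stringing (finishes hour 26, plus 1-hour gap → hour 27); tent raising (finishes hour 13). That puts its earliest start at hour 27; it finishes at 27 + 3 = hour 30.
For the final walkthrough: sound setup (finishes hour 30); floral arrangement (finishes hour 17). Taking the maximum gives a start of hour 30, and it finishes at 30 + 3 = hour 33.
Catering load-in has to wait for sound setup (finishes hour 30); tent raising (finishes hour 13, plus 2-hour gap → hour 15); floral arrangement (finishes hour 17). The latest of these is hour 30, so catering load-in runs hour 30 to 30 + 1 = hour 31.
All tasks are finished once the last one completes. Finish times: Venue unlock at 1, Tent raising at 13, Linen setting at 23, Floral arrangement at 17, Lighting stringing at 26, Sound setup at 30, Catering load-in at 31, The final walkthrough at 33. The latest is hour 33.

33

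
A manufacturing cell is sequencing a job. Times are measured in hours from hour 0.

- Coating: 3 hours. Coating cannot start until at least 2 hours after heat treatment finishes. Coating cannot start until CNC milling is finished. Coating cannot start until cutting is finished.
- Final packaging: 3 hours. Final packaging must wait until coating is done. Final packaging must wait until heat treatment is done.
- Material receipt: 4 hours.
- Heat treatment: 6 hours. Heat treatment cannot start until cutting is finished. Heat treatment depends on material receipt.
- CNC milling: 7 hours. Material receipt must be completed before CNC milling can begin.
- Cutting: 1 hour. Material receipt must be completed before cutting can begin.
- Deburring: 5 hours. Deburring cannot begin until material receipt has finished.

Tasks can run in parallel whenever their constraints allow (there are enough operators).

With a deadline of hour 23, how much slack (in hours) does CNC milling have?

Material receipt can start immediately at hour 0; it finishes at hour 4.
CNC milling waits on material receipt (finishes hour 4), so it starts at hour 4 and finishes at 4 + 7 = hour 11.

Working backward from the deadline:
Final packaging must finish by hour 23; it takes 3 hours, so it must start by 23 − 3 = hour 20.
Since final packaging (must start by hour 20) depends on it, coating must finish by hour 20. Backing off its 3-hour duration gives a latest start of hour 17.
CNC milling has to be done before coating (must start by hour 17). That means finishing by hour 17, i.e. starting by 17 − 7 = hour 10.
So CNC milling can start as early as hour 4 and as late as hour 10, giving 10 − 4 = 6 hours of slack.

6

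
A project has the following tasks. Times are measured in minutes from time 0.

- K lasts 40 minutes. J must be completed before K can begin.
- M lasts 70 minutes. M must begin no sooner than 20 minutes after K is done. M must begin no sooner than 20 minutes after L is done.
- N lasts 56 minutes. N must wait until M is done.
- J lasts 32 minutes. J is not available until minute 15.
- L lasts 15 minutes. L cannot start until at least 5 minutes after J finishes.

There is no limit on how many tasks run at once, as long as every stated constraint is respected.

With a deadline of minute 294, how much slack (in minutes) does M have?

After its own release at minute 15, J can start at minute 15 and finishes at minute 47.
L cannot begin until J (finishes minute 47, plus 5-minute gap → minute 52). It runs from minute 52 to 52 + 15 = minute 67.
After J (finishes minute 47), K can start at minute 47 and finishes at minute 87.
M cannot start until K (finishes minute 87, plus 20-minute gap → minute 107); L (finishes minute 67, plus 20-minute gap → minute 87). The controlling bound is minute 107, so M finishes at 107 + 70 = minute 177.

Working backward from the deadline:
N has no dependents, so it just needs to finish by minute 294. Starting by 294 − 56 = minute 238 achieves that.
Since N (must start by minute 238) depends on it, M must finish by minute 238. Backing off its 70-minute duration gives a latest start of minute 168.
So M can start as early as minute 107 and as late as minute 168, giving 168 − 107 = 61 minutes of slack.

61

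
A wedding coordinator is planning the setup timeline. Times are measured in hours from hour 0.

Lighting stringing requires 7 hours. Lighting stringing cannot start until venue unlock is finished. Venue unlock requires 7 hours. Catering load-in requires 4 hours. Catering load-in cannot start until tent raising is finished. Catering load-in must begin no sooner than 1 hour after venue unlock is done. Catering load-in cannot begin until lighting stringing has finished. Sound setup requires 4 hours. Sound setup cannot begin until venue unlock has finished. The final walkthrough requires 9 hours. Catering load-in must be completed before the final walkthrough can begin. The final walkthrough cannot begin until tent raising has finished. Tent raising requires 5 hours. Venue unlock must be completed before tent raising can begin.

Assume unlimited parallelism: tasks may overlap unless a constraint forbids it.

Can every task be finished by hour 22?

Venue unlock can start immediately at hour 0; it finishes at hour 7.
Sound setup waits on venue unlock (finishes hour 7), so it starts at hour 7 and finishes at 7 + 4 = hour 11.
Lighting stringing cannot begin until venue unlock (finishes hour 7). It runs from hour 7 to 7 + 7 = hour 14.
Tent raising waits on venue unlock (finishes hour 7), so it starts at hour 7 and finishes at 7 + 5 = hour 12.
Catering load-in needs all of tent raising (finishes hour 12); venue unlock (finishes hour 7, plus 1-hour gap → hour 8); lighting stringing (finishes hour 14). That puts its earliest start at hour 14; it finishes at 14 + 4 = hour 18.
The final walkthrough has to wait for catering load-in (finishes hour 18); tent raising (finishes hour 12). The latest of these is hour 18, so the final walkthrough runs hour 18 to 18 + 9 = hour 27.
The earliest everything can be done is hour 27, which is after the deadline of 22, so it is not possible.

No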